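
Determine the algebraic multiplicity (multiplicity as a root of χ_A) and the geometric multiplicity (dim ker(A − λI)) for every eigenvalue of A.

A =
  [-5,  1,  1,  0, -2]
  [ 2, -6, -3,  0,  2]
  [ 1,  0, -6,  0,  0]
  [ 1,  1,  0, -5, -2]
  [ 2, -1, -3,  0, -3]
λ = -5: alg = 5, geom = 3

Step 1 — factor the characteristic polynomial to read off the algebraic multiplicities:
  χ_A(x) = (x + 5)^5

Step 2 — compute geometric multiplicities via the rank-nullity identity g(λ) = n − rank(A − λI):
  rank(A − (-5)·I) = 2, so dim ker(A − (-5)·I) = n − 2 = 3

Summary:
  λ = -5: algebraic multiplicity = 5, geometric multiplicity = 3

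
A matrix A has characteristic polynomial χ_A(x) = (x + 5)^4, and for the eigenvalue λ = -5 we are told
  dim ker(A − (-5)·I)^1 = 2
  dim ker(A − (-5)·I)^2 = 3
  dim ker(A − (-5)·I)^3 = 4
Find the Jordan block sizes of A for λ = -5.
Block sizes for λ = -5: [3, 1]

From the dimensions of kernels of powers, the number of Jordan blocks of size at least j is d_j − d_{j−1} where d_j = dim ker(N^j) (with d_0 = 0). Computing the differences gives [2, 1, 1].
The number of blocks of size exactly k is (#blocks of size ≥ k) − (#blocks of size ≥ k + 1), so the partition is: 1 block(s) of size 1, 1 block(s) of size 3.
In nonincreasing order the block sizes are [3, 1].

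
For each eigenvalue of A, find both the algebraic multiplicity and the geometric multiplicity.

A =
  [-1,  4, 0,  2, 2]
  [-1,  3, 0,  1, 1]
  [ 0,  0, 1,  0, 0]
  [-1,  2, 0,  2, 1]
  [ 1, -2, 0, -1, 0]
λ = 1: alg = 5, geom = 4

Step 1 — factor the characteristic polynomial to read off the algebraic multiplicities:
  χ_A(x) = (x - 1)^5

Step 2 — compute geometric multiplicities via the rank-nullity identity g(λ) = n − rank(A − λI):
  rank(A − (1)·I) = 1, so dim ker(A − (1)·I) = n − 1 = 4

Summary:
  λ = 1: algebraic multiplicity = 5, geometric multiplicity = 4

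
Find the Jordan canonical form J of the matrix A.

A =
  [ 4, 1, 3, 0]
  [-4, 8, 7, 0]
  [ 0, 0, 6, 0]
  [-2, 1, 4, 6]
J_3(6) ⊕ J_1(6)

The characteristic polynomial is
  det(x·I − A) = x^4 - 24*x^3 + 216*x^2 - 864*x + 1296 = (x - 6)^4

Eigenvalues and multiplicities (the geometric multiplicity of λ is n − rank(A − λI), which equals the number of Jordan blocks for λ):
  λ = 6: algebraic multiplicity = 4, geometric multiplicity = 2

Determining the block sizes for each eigenvalue:
  λ = 6: with am = 4 and gm = 2, the partition is not yet determined (e.g. several partitions of 4 into 2 parts exist). Let N = A − (6)·I. Computing rank(N^1) = 2, rank(N^2) = 1, rank(N^3) = 0; the number of blocks of size ≥ j is rank(N^{j−1}) − rank(N^j), giving [2, 1, 1]. So we have 1 block(s) of size 3, 1 block(s) of size 1 → block sizes [3, 1]

Assembling the blocks gives a Jordan form
J =
  [6, 1, 0, 0]
  [0, 6, 1, 0]
  [0, 0, 6, 0]
  [0, 0, 0, 6]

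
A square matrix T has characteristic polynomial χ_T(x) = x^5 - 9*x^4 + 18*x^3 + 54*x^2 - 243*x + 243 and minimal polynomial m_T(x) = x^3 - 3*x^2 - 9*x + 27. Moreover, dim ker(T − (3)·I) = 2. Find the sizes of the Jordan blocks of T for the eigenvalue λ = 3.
Block sizes for λ = 3: [2, 2]

Step 1 — from the characteristic polynomial, algebraic multiplicity of λ = 3 is 4. From dim ker(T − (3)·I) = 2, there are exactly 2 Jordan blocks for λ = 3.
Step 2 — from the minimal polynomial, the factor (x − 3)^2 tells us the largest block for λ = 3 has size 2.
Step 3 — with total size 4, 2 blocks, and largest block 2, the block sizes (in nonincreasing order) are [2, 2].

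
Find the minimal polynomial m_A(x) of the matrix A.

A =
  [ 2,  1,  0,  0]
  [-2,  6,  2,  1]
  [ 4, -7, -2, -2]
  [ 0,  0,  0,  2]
x^3 - 6*x^2 + 12*x - 8

The characteristic polynomial is χ_A(x) = (x - 2)^4, so the eigenvalues are known. The minimal polynomial is
  m_A(x) = Π_λ (x − λ)^{k_λ}
where k_λ is the size of the *largest* Jordan block for λ (equivalently, the smallest k with (A − λI)^k v = 0 for every generalised eigenvector v of λ).

  λ = 2: largest Jordan block has size 3, contributing (x − 2)^3

So m_A(x) = (x - 2)^3 = x^3 - 6*x^2 + 12*x - 8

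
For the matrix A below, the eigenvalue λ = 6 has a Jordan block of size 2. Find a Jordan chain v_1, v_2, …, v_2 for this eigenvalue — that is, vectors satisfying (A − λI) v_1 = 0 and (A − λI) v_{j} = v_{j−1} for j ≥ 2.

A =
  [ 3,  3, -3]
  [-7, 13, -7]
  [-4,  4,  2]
A Jordan chain for λ = 6 of length 2:
v_1 = (-3, -7, -4)ᵀ
v_2 = (1, 0, 0)ᵀ

Let N = A − (6)·I. We want v_2 with N^2 v_2 = 0 but N^1 v_2 ≠ 0; then v_{j-1} := N · v_j for j = 2, …, 2.

Pick v_2 = (1, 0, 0)ᵀ.
Then v_1 = N · v_2 = (-3, -7, -4)ᵀ.

Sanity check: (A − (6)·I) v_1 = (0, 0, 0)ᵀ = 0. ✓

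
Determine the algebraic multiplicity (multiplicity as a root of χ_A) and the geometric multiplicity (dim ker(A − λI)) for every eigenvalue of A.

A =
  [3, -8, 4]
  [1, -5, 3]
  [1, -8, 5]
λ = 1: alg = 3, geom = 1

Step 1 — factor the characteristic polynomial to read off the algebraic multiplicities:
  χ_A(x) = (x - 1)^3

Step 2 — compute geometric multiplicities via the rank-nullity identity g(λ) = n − rank(A − λI):
  rank(A − (1)·I) = 2, so dim ker(A − (1)·I) = n − 2 = 1

Summary:
  λ = 1: algebraic multiplicity = 3, geometric multiplicity = 1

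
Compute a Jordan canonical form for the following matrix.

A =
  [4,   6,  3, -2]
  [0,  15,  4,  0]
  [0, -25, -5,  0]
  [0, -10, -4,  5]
J_1(4) ⊕ J_2(5) ⊕ J_1(5)

The characteristic polynomial is
  det(x·I − A) = x^4 - 19*x^3 + 135*x^2 - 425*x + 500 = (x - 5)^3*(x - 4)

Eigenvalues and multiplicities (the geometric multiplicity of λ is n − rank(A − λI), which equals the number of Jordan blocks for λ):
  λ = 4: algebraic multiplicity = 1, geometric multiplicity = 1
  λ = 5: algebraic multiplicity = 3, geometric multiplicity = 2

Determining the block sizes for each eigenvalue:
  λ = 4: one block (gm = 1), so the single block has size am = 1 → block sizes [1]
  λ = 5: 2 blocks summing to 3 forces exactly one block of size 2 and the rest size 1 → block sizes [2, 1]

Assembling the blocks gives a Jordan form
J =
  [4, 0, 0, 0]
  [0, 5, 1, 0]
  [0, 0, 5, 0]
  [0, 0, 0, 5]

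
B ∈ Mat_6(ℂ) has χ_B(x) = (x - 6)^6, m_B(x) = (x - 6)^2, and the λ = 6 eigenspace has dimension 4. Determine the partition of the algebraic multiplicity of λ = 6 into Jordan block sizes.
Block sizes for λ = 6: [2, 2, 1, 1]

Step 1 — from the characteristic polynomial, algebraic multiplicity of λ = 6 is 6. From dim ker(B − (6)·I) = 4, there are exactly 4 Jordan blocks for λ = 6.
Step 2 — from the minimal polynomial, the factor (x − 6)^2 tells us the largest block for λ = 6 has size 2.
Step 3 — with total size 6, 4 blocks, and largest block 2, the block sizes (in nonincreasing order) are [2, 2, 1, 1].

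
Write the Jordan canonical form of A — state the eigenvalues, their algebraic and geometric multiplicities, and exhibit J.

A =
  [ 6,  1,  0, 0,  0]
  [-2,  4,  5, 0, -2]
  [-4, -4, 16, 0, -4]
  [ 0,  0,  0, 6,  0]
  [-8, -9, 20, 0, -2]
J_3(6) ⊕ J_1(6) ⊕ J_1(6)

The characteristic polynomial is
  det(x·I − A) = x^5 - 30*x^4 + 360*x^3 - 2160*x^2 + 6480*x - 7776 = (x - 6)^5

Eigenvalues and multiplicities (the geometric multiplicity of λ is n − rank(A − λI), which equals the number of Jordan blocks for λ):
  λ = 6: algebraic multiplicity = 5, geometric multiplicity = 3

Determining the block sizes for each eigenvalue:
  λ = 6: with am = 5 and gm = 3, the partition is not yet determined (e.g. several partitions of 5 into 3 parts exist). Let N = A − (6)·I. Computing rank(N^1) = 2, rank(N^2) = 1, rank(N^3) = 0; the number of blocks of size ≥ j is rank(N^{j−1}) − rank(N^j), giving [3, 1, 1]. So we have 1 block(s) of size 3, 2 block(s) of size 1 → block sizes [3, 1, 1]

Assembling the blocks gives a Jordan form
J =
  [6, 1, 0, 0, 0]
  [0, 6, 1, 0, 0]
  [0, 0, 6, 0, 0]
  [0, 0, 0, 6, 0]
  [0, 0, 0, 0, 6]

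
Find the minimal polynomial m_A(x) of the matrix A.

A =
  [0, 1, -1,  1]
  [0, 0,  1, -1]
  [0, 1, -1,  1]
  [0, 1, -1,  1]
x^3

The characteristic polynomial is χ_A(x) = x^4, so the eigenvalues are known. The minimal polynomial is
  m_A(x) = Π_λ (x − λ)^{k_λ}
where k_λ is the size of the *largest* Jordan block for λ (equivalently, the smallest k with (A − λI)^k v = 0 for every generalised eigenvector v of λ).

  λ = 0: largest Jordan block has size 3, contributing (x − 0)^3

So m_A(x) = x^3 = x^3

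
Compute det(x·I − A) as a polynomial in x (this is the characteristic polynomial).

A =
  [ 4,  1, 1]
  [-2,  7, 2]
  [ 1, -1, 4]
x^3 - 15*x^2 + 75*x - 125

Expanding det(x·I − A) (e.g. by cofactor expansion or by noting that A is similar to its Jordan form J, which has the same characteristic polynomial as A) gives
  χ_A(x) = x^3 - 15*x^2 + 75*x - 125
which factors as (x - 5)^3. The eigenvalues (with algebraic multiplicities) are λ = 5 with multiplicity 3.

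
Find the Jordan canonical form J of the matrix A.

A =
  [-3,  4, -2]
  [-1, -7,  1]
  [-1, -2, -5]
J_3(-5)

The characteristic polynomial is
  det(x·I − A) = x^3 + 15*x^2 + 75*x + 125 = (x + 5)^3

Eigenvalues and multiplicities (the geometric multiplicity of λ is n − rank(A − λI), which equals the number of Jordan blocks for λ):
  λ = -5: algebraic multiplicity = 3, geometric multiplicity = 1

Determining the block sizes for each eigenvalue:
  λ = -5: one block (gm = 1), so the single block has size am = 3 → block sizes [3]

Assembling the blocks gives a Jordan form
J =
  [-5,  1,  0]
  [ 0, -5,  1]
  [ 0,  0, -5]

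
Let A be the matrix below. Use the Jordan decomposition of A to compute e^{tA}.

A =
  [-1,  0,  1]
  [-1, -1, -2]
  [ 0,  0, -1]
e^{tA} =
  [exp(-t), 0, t*exp(-t)]
  [-t*exp(-t), exp(-t), -t^2*exp(-t)/2 - 2*t*exp(-t)]
  [0, 0, exp(-t)]

Strategy: write A = P · J · P⁻¹ where J is a Jordan canonical form, so e^{tA} = P · e^{tJ} · P⁻¹, and e^{tJ} can be computed block-by-block.

A has Jordan form
J =
  [-1,  1,  0]
  [ 0, -1,  1]
  [ 0,  0, -1]
(up to reordering of blocks).

Per-block formulas:
  For a 3×3 Jordan block J_3(-1): exp(t · J_3(-1)) = e^(-1t)·(I + t·N + (t^2/2)·N^2), where N is the 3×3 nilpotent shift.

After assembling e^{tJ} and conjugating by P, we get:

e^{tA} =
  [exp(-t), 0, t*exp(-t)]
  [-t*exp(-t), exp(-t), -t^2*exp(-t)/2 - 2*t*exp(-t)]
  [0, 0, exp(-t)]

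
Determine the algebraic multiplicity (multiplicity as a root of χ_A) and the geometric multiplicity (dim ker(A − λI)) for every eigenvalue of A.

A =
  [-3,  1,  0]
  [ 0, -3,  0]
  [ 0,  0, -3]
λ = -3: alg = 3, geom = 2

Step 1 — factor the characteristic polynomial to read off the algebraic multiplicities:
  χ_A(x) = (x + 3)^3

Step 2 — compute geometric multiplicities via the rank-nullity identity g(λ) = n − rank(A − λI):
  rank(A − (-3)·I) = 1, so dim ker(A − (-3)·I) = n − 1 = 2

Summary:
  λ = -3: algebraic multiplicity = 3, geometric multiplicity = 2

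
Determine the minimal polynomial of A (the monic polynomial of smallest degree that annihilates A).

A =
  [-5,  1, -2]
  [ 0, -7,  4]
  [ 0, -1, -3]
x^2 + 10*x + 25

The characteristic polynomial is χ_A(x) = (x + 5)^3, so the eigenvalues are known. The minimal polynomial is
  m_A(x) = Π_λ (x − λ)^{k_λ}
where k_λ is the size of the *largest* Jordan block for λ (equivalently, the smallest k with (A − λI)^k v = 0 for every generalised eigenvector v of λ).

  λ = -5: largest Jordan block has size 2, contributing (x + 5)^2

So m_A(x) = (x + 5)^2 = x^2 + 10*x + 25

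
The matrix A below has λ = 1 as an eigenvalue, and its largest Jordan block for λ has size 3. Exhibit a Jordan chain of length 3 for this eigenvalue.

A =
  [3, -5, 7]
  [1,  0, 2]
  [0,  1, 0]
A Jordan chain for λ = 1 of length 3:
v_1 = (-1, 1, 1)ᵀ
v_2 = (2, 1, 0)ᵀ
v_3 = (1, 0, 0)ᵀ

Let N = A − (1)·I. We want v_3 with N^3 v_3 = 0 but N^2 v_3 ≠ 0; then v_{j-1} := N · v_j for j = 3, …, 2.

Pick v_3 = (1, 0, 0)ᵀ.
Then v_2 = N · v_3 = (2, 1, 0)ᵀ.
Then v_1 = N · v_2 = (-1, 1, 1)ᵀ.

Sanity check: (A − (1)·I) v_1 = (0, 0, 0)ᵀ = 0. ✓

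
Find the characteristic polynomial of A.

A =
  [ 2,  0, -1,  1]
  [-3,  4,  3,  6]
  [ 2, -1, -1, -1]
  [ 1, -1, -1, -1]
x^4 - 4*x^3 + 6*x^2 - 4*x + 1

Expanding det(x·I − A) (e.g. by cofactor expansion or by noting that A is similar to its Jordan form J, which has the same characteristic polynomial as A) gives
  χ_A(x) = x^4 - 4*x^3 + 6*x^2 - 4*x + 1
which factors as (x - 1)^4. The eigenvalues (with algebraic multiplicities) are λ = 1 with multiplicity 4.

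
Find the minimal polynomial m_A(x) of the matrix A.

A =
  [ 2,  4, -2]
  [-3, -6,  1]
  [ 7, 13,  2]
x^3 + 2*x^2 - 7*x + 4

The characteristic polynomial is χ_A(x) = (x - 1)^2*(x + 4), so the eigenvalues are known. The minimal polynomial is
  m_A(x) = Π_λ (x − λ)^{k_λ}
where k_λ is the size of the *largest* Jordan block for λ (equivalently, the smallest k with (A − λI)^k v = 0 for every generalised eigenvector v of λ).

  λ = -4: largest Jordan block has size 1, contributing (x + 4)
  λ = 1: largest Jordan block has size 2, contributing (x − 1)^2

So m_A(x) = (x - 1)^2*(x + 4) = x^3 + 2*x^2 - 7*x + 4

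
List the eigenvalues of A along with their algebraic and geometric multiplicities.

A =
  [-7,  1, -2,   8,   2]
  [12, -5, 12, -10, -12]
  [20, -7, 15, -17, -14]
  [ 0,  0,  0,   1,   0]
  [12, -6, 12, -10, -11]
λ = -5: alg = 2, geom = 1; λ = 1: alg = 3, geom = 2

Step 1 — factor the characteristic polynomial to read off the algebraic multiplicities:
  χ_A(x) = (x - 1)^3*(x + 5)^2

Step 2 — compute geometric multiplicities via the rank-nullity identity g(λ) = n − rank(A − λI):
  rank(A − (-5)·I) = 4, so dim ker(A − (-5)·I) = n − 4 = 1
  rank(A − (1)·I) = 3, so dim ker(A − (1)·I) = n − 3 = 2

Summary:
  λ = -5: algebraic multiplicity = 2, geometric multiplicity = 1
  λ = 1: algebraic multiplicity = 3, geometric multiplicity = 2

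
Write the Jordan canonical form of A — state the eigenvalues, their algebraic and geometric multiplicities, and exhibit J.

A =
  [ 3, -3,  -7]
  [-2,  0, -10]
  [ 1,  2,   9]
J_3(4)

The characteristic polynomial is
  det(x·I − A) = x^3 - 12*x^2 + 48*x - 64 = (x - 4)^3

Eigenvalues and multiplicities (the geometric multiplicity of λ is n − rank(A − λI), which equals the number of Jordan blocks for λ):
  λ = 4: algebraic multiplicity = 3, geometric multiplicity = 1

Determining the block sizes for each eigenvalue:
  λ = 4: one block (gm = 1), so the single block has size am = 3 → block sizes [3]

Assembling the blocks gives a Jordan form
J =
  [4, 1, 0]
  [0, 4, 1]
  [0, 0, 4]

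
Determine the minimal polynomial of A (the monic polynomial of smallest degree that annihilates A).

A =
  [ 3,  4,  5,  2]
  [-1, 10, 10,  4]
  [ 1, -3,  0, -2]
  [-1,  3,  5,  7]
x^3 - 15*x^2 + 75*x - 125

The characteristic polynomial is χ_A(x) = (x - 5)^4, so the eigenvalues are known. The minimal polynomial is
  m_A(x) = Π_λ (x − λ)^{k_λ}
where k_λ is the size of the *largest* Jordan block for λ (equivalently, the smallest k with (A − λI)^k v = 0 for every generalised eigenvector v of λ).

  λ = 5: largest Jordan block has size 3, contributing (x − 5)^3

So m_A(x) = (x - 5)^3 = x^3 - 15*x^2 + 75*x - 125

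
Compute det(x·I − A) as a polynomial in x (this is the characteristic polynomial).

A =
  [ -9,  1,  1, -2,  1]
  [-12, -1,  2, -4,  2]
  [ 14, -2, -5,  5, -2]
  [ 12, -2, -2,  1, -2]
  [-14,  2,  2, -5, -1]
x^5 + 15*x^4 + 90*x^3 + 270*x^2 + 405*x + 243

Expanding det(x·I − A) (e.g. by cofactor expansion or by noting that A is similar to its Jordan form J, which has the same characteristic polynomial as A) gives
  χ_A(x) = x^5 + 15*x^4 + 90*x^3 + 270*x^2 + 405*x + 243
which factors as (x + 3)^5. The eigenvalues (with algebraic multiplicities) are λ = -3 with multiplicity 5.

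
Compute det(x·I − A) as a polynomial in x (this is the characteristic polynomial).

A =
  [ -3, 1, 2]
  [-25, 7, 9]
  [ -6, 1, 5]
x^3 - 9*x^2 + 27*x - 27

Expanding det(x·I − A) (e.g. by cofactor expansion or by noting that A is similar to its Jordan form J, which has the same characteristic polynomial as A) gives
  χ_A(x) = x^3 - 9*x^2 + 27*x - 27
which factors as (x - 3)^3. The eigenvalues (with algebraic multiplicities) are λ = 3 with multiplicity 3.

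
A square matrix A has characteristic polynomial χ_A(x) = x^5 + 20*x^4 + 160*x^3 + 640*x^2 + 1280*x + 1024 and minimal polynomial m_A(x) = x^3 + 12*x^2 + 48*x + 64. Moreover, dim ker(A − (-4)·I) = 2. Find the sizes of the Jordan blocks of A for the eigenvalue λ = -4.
Block sizes for λ = -4: [3, 2]

Step 1 — from the characteristic polynomial, algebraic multiplicity of λ = -4 is 5. From dim ker(A − (-4)·I) = 2, there are exactly 2 Jordan blocks for λ = -4.
Step 2 — from the minimal polynomial, the factor (x + 4)^3 tells us the largest block for λ = -4 has size 3.
Step 3 — with total size 5, 2 blocks, and largest block 3, the block sizes (in nonincreasing order) are [3, 2].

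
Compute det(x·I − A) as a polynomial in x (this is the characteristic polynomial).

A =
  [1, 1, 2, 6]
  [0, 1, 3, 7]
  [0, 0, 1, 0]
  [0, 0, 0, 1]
x^4 - 4*x^3 + 6*x^2 - 4*x + 1

Expanding det(x·I − A) (e.g. by cofactor expansion or by noting that A is similar to its Jordan form J, which has the same characteristic polynomial as A) gives
  χ_A(x) = x^4 - 4*x^3 + 6*x^2 - 4*x + 1
which factors as (x - 1)^4. The eigenvalues (with algebraic multiplicities) are λ = 1 with multiplicity 4.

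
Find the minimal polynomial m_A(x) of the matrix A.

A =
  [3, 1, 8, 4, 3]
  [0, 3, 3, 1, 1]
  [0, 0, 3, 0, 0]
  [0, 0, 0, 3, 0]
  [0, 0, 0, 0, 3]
x^3 - 9*x^2 + 27*x - 27

The characteristic polynomial is χ_A(x) = (x - 3)^5, so the eigenvalues are known. The minimal polynomial is
  m_A(x) = Π_λ (x − λ)^{k_λ}
where k_λ is the size of the *largest* Jordan block for λ (equivalently, the smallest k with (A − λI)^k v = 0 for every generalised eigenvector v of λ).

  λ = 3: largest Jordan block has size 3, contributing (x − 3)^3

So m_A(x) = (x - 3)^3 = x^3 - 9*x^2 + 27*x - 27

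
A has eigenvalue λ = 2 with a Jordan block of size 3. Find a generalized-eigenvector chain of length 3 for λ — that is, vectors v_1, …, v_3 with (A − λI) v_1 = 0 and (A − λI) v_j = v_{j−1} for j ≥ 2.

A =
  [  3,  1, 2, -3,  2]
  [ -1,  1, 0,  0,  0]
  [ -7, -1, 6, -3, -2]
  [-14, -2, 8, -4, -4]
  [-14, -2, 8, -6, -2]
A Jordan chain for λ = 2 of length 3:
v_1 = (2, -2, -2, -4, -4)ᵀ
v_2 = (3, -1, -3, -6, -6)ᵀ
v_3 = (1, 0, 1, 0, 0)ᵀ

Let N = A − (2)·I. We want v_3 with N^3 v_3 = 0 but N^2 v_3 ≠ 0; then v_{j-1} := N · v_j for j = 3, …, 2.

Pick v_3 = (1, 0, 1, 0, 0)ᵀ.
Then v_2 = N · v_3 = (3, -1, -3, -6, -6)ᵀ.
Then v_1 = N · v_2 = (2, -2, -2, -4, -4)ᵀ.

Sanity check: (A − (2)·I) v_1 = (0, 0, 0, 0, 0)ᵀ = 0. ✓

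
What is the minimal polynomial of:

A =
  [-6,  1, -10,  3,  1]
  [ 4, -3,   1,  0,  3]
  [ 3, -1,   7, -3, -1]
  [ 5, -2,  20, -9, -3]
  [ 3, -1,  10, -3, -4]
x^3 + 9*x^2 + 27*x + 27

The characteristic polynomial is χ_A(x) = (x + 3)^5, so the eigenvalues are known. The minimal polynomial is
  m_A(x) = Π_λ (x − λ)^{k_λ}
where k_λ is the size of the *largest* Jordan block for λ (equivalently, the smallest k with (A − λI)^k v = 0 for every generalised eigenvector v of λ).

  λ = -3: largest Jordan block has size 3, contributing (x + 3)^3

So m_A(x) = (x + 3)^3 = x^3 + 9*x^2 + 27*x + 27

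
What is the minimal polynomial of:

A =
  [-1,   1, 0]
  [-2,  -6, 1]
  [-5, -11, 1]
x^3 + 6*x^2 + 12*x + 8

The characteristic polynomial is χ_A(x) = (x + 2)^3, so the eigenvalues are known. The minimal polynomial is
  m_A(x) = Π_λ (x − λ)^{k_λ}
where k_λ is the size of the *largest* Jordan block for λ (equivalently, the smallest k with (A − λI)^k v = 0 for every generalised eigenvector v of λ).

  λ = -2: largest Jordan block has size 3, contributing (x + 2)^3

So m_A(x) = (x + 2)^3 = x^3 + 6*x^2 + 12*x + 8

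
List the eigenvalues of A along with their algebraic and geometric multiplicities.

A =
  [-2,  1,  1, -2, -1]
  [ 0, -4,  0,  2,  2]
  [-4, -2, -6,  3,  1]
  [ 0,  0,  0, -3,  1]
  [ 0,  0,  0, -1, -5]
λ = -4: alg = 5, geom = 3

Step 1 — factor the characteristic polynomial to read off the algebraic multiplicities:
  χ_A(x) = (x + 4)^5

Step 2 — compute geometric multiplicities via the rank-nullity identity g(λ) = n − rank(A − λI):
  rank(A − (-4)·I) = 2, so dim ker(A − (-4)·I) = n − 2 = 3

Summary:
  λ = -4: algebraic multiplicity = 5, geometric multiplicity = 3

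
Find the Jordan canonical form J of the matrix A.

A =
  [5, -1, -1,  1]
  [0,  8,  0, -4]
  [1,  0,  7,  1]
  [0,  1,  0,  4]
J_2(6) ⊕ J_2(6)

The characteristic polynomial is
  det(x·I − A) = x^4 - 24*x^3 + 216*x^2 - 864*x + 1296 = (x - 6)^4

Eigenvalues and multiplicities (the geometric multiplicity of λ is n − rank(A − λI), which equals the number of Jordan blocks for λ):
  λ = 6: algebraic multiplicity = 4, geometric multiplicity = 2

Determining the block sizes for each eigenvalue:
  λ = 6: with am = 4 and gm = 2, the partition is not yet determined (e.g. several partitions of 4 into 2 parts exist). Let N = A − (6)·I. Computing rank(N^1) = 2, rank(N^2) = 0; the number of blocks of size ≥ j is rank(N^{j−1}) − rank(N^j), giving [2, 2]. So we have 2 block(s) of size 2 → block sizes [2, 2]

Assembling the blocks gives a Jordan form
J =
  [6, 1, 0, 0]
  [0, 6, 0, 0]
  [0, 0, 6, 1]
  [0, 0, 0, 6]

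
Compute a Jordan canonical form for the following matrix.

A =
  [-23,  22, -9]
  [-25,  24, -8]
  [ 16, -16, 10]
J_1(-1) ⊕ J_2(6)

The characteristic polynomial is
  det(x·I − A) = x^3 - 11*x^2 + 24*x + 36 = (x - 6)^2*(x + 1)

Eigenvalues and multiplicities (the geometric multiplicity of λ is n − rank(A − λI), which equals the number of Jordan blocks for λ):
  λ = -1: algebraic multiplicity = 1, geometric multiplicity = 1
  λ = 6: algebraic multiplicity = 2, geometric multiplicity = 1

Determining the block sizes for each eigenvalue:
  λ = -1: one block (gm = 1), so the single block has size am = 1 → block sizes [1]
  λ = 6: one block (gm = 1), so the single block has size am = 2 → block sizes [2]

Assembling the blocks gives a Jordan form
J =
  [-1, 0, 0]
  [ 0, 6, 1]
  [ 0, 0, 6]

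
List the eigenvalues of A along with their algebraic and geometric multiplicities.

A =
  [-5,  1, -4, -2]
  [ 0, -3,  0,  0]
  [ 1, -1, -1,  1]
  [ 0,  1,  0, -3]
λ = -3: alg = 4, geom = 2

Step 1 — factor the characteristic polynomial to read off the algebraic multiplicities:
  χ_A(x) = (x + 3)^4

Step 2 — compute geometric multiplicities via the rank-nullity identity g(λ) = n − rank(A − λI):
  rank(A − (-3)·I) = 2, so dim ker(A − (-3)·I) = n − 2 = 2

Summary:
  λ = -3: algebraic multiplicity = 4, geometric multiplicity = 2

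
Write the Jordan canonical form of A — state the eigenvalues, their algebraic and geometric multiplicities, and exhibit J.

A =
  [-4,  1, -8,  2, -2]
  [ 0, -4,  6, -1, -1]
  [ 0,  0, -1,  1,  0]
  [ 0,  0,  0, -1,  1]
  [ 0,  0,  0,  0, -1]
J_2(-4) ⊕ J_3(-1)

The characteristic polynomial is
  det(x·I − A) = x^5 + 11*x^4 + 43*x^3 + 73*x^2 + 56*x + 16 = (x + 1)^3*(x + 4)^2

Eigenvalues and multiplicities (the geometric multiplicity of λ is n − rank(A − λI), which equals the number of Jordan blocks for λ):
  λ = -4: algebraic multiplicity = 2, geometric multiplicity = 1
  λ = -1: algebraic multiplicity = 3, geometric multiplicity = 1

Determining the block sizes for each eigenvalue:
  λ = -4: one block (gm = 1), so the single block has size am = 2 → block sizes [2]
  λ = -1: one block (gm = 1), so the single block has size am = 3 → block sizes [3]

Assembling the blocks gives a Jordan form
J =
  [-4,  1,  0,  0,  0]
  [ 0, -4,  0,  0,  0]
  [ 0,  0, -1,  1,  0]
  [ 0,  0,  0, -1,  1]
  [ 0,  0,  0,  0, -1]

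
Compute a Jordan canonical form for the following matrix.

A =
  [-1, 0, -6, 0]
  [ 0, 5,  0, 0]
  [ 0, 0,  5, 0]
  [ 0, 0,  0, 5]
J_1(-1) ⊕ J_1(5) ⊕ J_1(5) ⊕ J_1(5)

The characteristic polynomial is
  det(x·I − A) = x^4 - 14*x^3 + 60*x^2 - 50*x - 125 = (x - 5)^3*(x + 1)

Eigenvalues and multiplicities (the geometric multiplicity of λ is n − rank(A − λI), which equals the number of Jordan blocks for λ):
  λ = -1: algebraic multiplicity = 1, geometric multiplicity = 1
  λ = 5: algebraic multiplicity = 3, geometric multiplicity = 3

Determining the block sizes for each eigenvalue:
  λ = -1: one block (gm = 1), so the single block has size am = 1 → block sizes [1]
  λ = 5: gm = am = 3, so every block has size 1 → block sizes [1, 1, 1]

Assembling the blocks gives a Jordan form
J =
  [-1, 0, 0, 0]
  [ 0, 5, 0, 0]
  [ 0, 0, 5, 0]
  [ 0, 0, 0, 5]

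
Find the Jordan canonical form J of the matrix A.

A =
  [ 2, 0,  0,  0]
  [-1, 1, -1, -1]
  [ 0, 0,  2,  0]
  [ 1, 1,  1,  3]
J_2(2) ⊕ J_1(2) ⊕ J_1(2)

The characteristic polynomial is
  det(x·I − A) = x^4 - 8*x^3 + 24*x^2 - 32*x + 16 = (x - 2)^4

Eigenvalues and multiplicities (the geometric multiplicity of λ is n − rank(A − λI), which equals the number of Jordan blocks for λ):
  λ = 2: algebraic multiplicity = 4, geometric multiplicity = 3

Determining the block sizes for each eigenvalue:
  λ = 2: 3 blocks summing to 4 forces exactly one block of size 2 and the rest size 1 → block sizes [2, 1, 1]

Assembling the blocks gives a Jordan form
J =
  [2, 1, 0, 0]
  [0, 2, 0, 0]
  [0, 0, 2, 0]
  [0, 0, 0, 2]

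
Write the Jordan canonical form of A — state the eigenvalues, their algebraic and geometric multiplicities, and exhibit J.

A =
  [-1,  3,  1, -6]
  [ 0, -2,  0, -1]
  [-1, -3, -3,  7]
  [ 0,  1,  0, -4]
J_2(-3) ⊕ J_2(-2)

The characteristic polynomial is
  det(x·I − A) = x^4 + 10*x^3 + 37*x^2 + 60*x + 36 = (x + 2)^2*(x + 3)^2

Eigenvalues and multiplicities (the geometric multiplicity of λ is n − rank(A − λI), which equals the number of Jordan blocks for λ):
  λ = -3: algebraic multiplicity = 2, geometric multiplicity = 1
  λ = -2: algebraic multiplicity = 2, geometric multiplicity = 1

Determining the block sizes for each eigenvalue:
  λ = -3: one block (gm = 1), so the single block has size am = 2 → block sizes [2]
  λ = -2: one block (gm = 1), so the single block has size am = 2 → block sizes [2]

Assembling the blocks gives a Jordan form
J =
  [-3,  1,  0,  0]
  [ 0, -3,  0,  0]
  [ 0,  0, -2,  1]
  [ 0,  0,  0, -2]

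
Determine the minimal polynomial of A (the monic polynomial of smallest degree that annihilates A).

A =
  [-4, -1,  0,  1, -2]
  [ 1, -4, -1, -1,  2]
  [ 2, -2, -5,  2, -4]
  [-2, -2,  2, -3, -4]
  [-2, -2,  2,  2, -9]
x^3 + 15*x^2 + 75*x + 125

The characteristic polynomial is χ_A(x) = (x + 5)^5, so the eigenvalues are known. The minimal polynomial is
  m_A(x) = Π_λ (x − λ)^{k_λ}
where k_λ is the size of the *largest* Jordan block for λ (equivalently, the smallest k with (A − λI)^k v = 0 for every generalised eigenvector v of λ).

  λ = -5: largest Jordan block has size 3, contributing (x + 5)^3

So m_A(x) = (x + 5)^3 = x^3 + 15*x^2 + 75*x + 125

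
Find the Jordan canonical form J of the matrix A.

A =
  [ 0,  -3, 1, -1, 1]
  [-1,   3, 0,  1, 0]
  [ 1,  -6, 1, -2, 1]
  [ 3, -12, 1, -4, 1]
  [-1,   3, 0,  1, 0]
J_2(0) ⊕ J_2(0) ⊕ J_1(0)

The characteristic polynomial is
  det(x·I − A) = x^5

Eigenvalues and multiplicities (the geometric multiplicity of λ is n − rank(A − λI), which equals the number of Jordan blocks for λ):
  λ = 0: algebraic multiplicity = 5, geometric multiplicity = 3

Determining the block sizes for each eigenvalue:
  λ = 0: with am = 5 and gm = 3, the partition is not yet determined (e.g. several partitions of 5 into 3 parts exist). Let N = A − (0)·I. Computing rank(N^1) = 2, rank(N^2) = 0; the number of blocks of size ≥ j is rank(N^{j−1}) − rank(N^j), giving [3, 2]. So we have 2 block(s) of size 2, 1 block(s) of size 1 → block sizes [2, 2, 1]

Assembling the blocks gives a Jordan form
J =
  [0, 1, 0, 0, 0]
  [0, 0, 0, 0, 0]
  [0, 0, 0, 1, 0]
  [0, 0, 0, 0, 0]
  [0, 0, 0, 0, 0]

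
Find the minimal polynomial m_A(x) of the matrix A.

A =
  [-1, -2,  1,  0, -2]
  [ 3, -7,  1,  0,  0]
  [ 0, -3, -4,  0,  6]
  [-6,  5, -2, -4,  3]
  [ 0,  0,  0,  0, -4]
x^3 + 12*x^2 + 48*x + 64

The characteristic polynomial is χ_A(x) = (x + 4)^5, so the eigenvalues are known. The minimal polynomial is
  m_A(x) = Π_λ (x − λ)^{k_λ}
where k_λ is the size of the *largest* Jordan block for λ (equivalently, the smallest k with (A − λI)^k v = 0 for every generalised eigenvector v of λ).

  λ = -4: largest Jordan block has size 3, contributing (x + 4)^3

So m_A(x) = (x + 4)^3 = x^3 + 12*x^2 + 48*x + 64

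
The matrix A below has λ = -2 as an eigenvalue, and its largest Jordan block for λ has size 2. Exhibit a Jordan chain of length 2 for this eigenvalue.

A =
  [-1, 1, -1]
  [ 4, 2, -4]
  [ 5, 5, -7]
A Jordan chain for λ = -2 of length 2:
v_1 = (1, 4, 5)ᵀ
v_2 = (1, 0, 0)ᵀ

Let N = A − (-2)·I. We want v_2 with N^2 v_2 = 0 but N^1 v_2 ≠ 0; then v_{j-1} := N · v_j for j = 2, …, 2.

Pick v_2 = (1, 0, 0)ᵀ.
Then v_1 = N · v_2 = (1, 4, 5)ᵀ.

Sanity check: (A − (-2)·I) v_1 = (0, 0, 0)ᵀ = 0. ✓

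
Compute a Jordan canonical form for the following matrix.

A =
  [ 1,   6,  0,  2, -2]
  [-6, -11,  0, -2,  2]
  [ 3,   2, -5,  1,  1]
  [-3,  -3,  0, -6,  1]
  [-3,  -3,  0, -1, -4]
J_2(-5) ⊕ J_2(-5) ⊕ J_1(-5)

The characteristic polynomial is
  det(x·I − A) = x^5 + 25*x^4 + 250*x^3 + 1250*x^2 + 3125*x + 3125 = (x + 5)^5

Eigenvalues and multiplicities (the geometric multiplicity of λ is n − rank(A − λI), which equals the number of Jordan blocks for λ):
  λ = -5: algebraic multiplicity = 5, geometric multiplicity = 3

Determining the block sizes for each eigenvalue:
  λ = -5: with am = 5 and gm = 3, the partition is not yet determined (e.g. several partitions of 5 into 3 parts exist). Let N = A − (-5)·I. Computing rank(N^1) = 2, rank(N^2) = 0; the number of blocks of size ≥ j is rank(N^{j−1}) − rank(N^j), giving [3, 2]. So we have 2 block(s) of size 2, 1 block(s) of size 1 → block sizes [2, 2, 1]

Assembling the blocks gives a Jordan form
J =
  [-5,  1,  0,  0,  0]
  [ 0, -5,  0,  0,  0]
  [ 0,  0, -5,  1,  0]
  [ 0,  0,  0, -5,  0]
  [ 0,  0,  0,  0, -5]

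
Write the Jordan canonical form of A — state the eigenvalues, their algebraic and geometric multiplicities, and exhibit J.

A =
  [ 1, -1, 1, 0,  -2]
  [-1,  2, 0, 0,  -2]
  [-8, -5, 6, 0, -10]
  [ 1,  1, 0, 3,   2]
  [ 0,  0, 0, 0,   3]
J_3(3) ⊕ J_1(3) ⊕ J_1(3)

The characteristic polynomial is
  det(x·I − A) = x^5 - 15*x^4 + 90*x^3 - 270*x^2 + 405*x - 243 = (x - 3)^5

Eigenvalues and multiplicities (the geometric multiplicity of λ is n − rank(A − λI), which equals the number of Jordan blocks for λ):
  λ = 3: algebraic multiplicity = 5, geometric multiplicity = 3

Determining the block sizes for each eigenvalue:
  λ = 3: with am = 5 and gm = 3, the partition is not yet determined (e.g. several partitions of 5 into 3 parts exist). Let N = A − (3)·I. Computing rank(N^1) = 2, rank(N^2) = 1, rank(N^3) = 0; the number of blocks of size ≥ j is rank(N^{j−1}) − rank(N^j), giving [3, 1, 1]. So we have 1 block(s) of size 3, 2 block(s) of size 1 → block sizes [3, 1, 1]

Assembling the blocks gives a Jordan form
J =
  [3, 1, 0, 0, 0]
  [0, 3, 1, 0, 0]
  [0, 0, 3, 0, 0]
  [0, 0, 0, 3, 0]
  [0, 0, 0, 0, 3]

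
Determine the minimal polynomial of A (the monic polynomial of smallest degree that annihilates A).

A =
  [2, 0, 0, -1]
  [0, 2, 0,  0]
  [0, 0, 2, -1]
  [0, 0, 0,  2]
x^2 - 4*x + 4

The characteristic polynomial is χ_A(x) = (x - 2)^4, so the eigenvalues are known. The minimal polynomial is
  m_A(x) = Π_λ (x − λ)^{k_λ}
where k_λ is the size of the *largest* Jordan block for λ (equivalently, the smallest k with (A − λI)^k v = 0 for every generalised eigenvector v of λ).

  λ = 2: largest Jordan block has size 2, contributing (x − 2)^2

So m_A(x) = (x - 2)^2 = x^2 - 4*x + 4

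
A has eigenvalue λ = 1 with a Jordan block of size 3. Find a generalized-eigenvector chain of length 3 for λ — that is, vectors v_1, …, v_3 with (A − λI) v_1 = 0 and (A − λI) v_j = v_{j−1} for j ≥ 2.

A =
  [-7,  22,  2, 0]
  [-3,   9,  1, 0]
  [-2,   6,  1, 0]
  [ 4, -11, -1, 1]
A Jordan chain for λ = 1 of length 3:
v_1 = (-6, -2, -2, 3)ᵀ
v_2 = (-8, -3, -2, 4)ᵀ
v_3 = (1, 0, 0, 0)ᵀ

Let N = A − (1)·I. We want v_3 with N^3 v_3 = 0 but N^2 v_3 ≠ 0; then v_{j-1} := N · v_j for j = 3, …, 2.

Pick v_3 = (1, 0, 0, 0)ᵀ.
Then v_2 = N · v_3 = (-8, -3, -2, 4)ᵀ.
Then v_1 = N · v_2 = (-6, -2, -2, 3)ᵀ.

Sanity check: (A − (1)·I) v_1 = (0, 0, 0, 0)ᵀ = 0. ✓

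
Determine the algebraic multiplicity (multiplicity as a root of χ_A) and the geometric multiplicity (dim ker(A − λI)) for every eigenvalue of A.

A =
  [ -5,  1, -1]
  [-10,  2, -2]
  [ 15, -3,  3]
λ = 0: alg = 3, geom = 2

Step 1 — factor the characteristic polynomial to read off the algebraic multiplicities:
  χ_A(x) = x^3

Step 2 — compute geometric multiplicities via the rank-nullity identity g(λ) = n − rank(A − λI):
  rank(A − (0)·I) = 1, so dim ker(A − (0)·I) = n − 1 = 2

Summary:
  λ = 0: algebraic multiplicity = 3, geometric multiplicity = 2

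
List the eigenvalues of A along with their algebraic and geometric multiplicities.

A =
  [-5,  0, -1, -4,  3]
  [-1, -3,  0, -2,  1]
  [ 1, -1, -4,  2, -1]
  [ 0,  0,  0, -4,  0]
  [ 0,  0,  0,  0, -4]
λ = -4: alg = 5, geom = 3

Step 1 — factor the characteristic polynomial to read off the algebraic multiplicities:
  χ_A(x) = (x + 4)^5

Step 2 — compute geometric multiplicities via the rank-nullity identity g(λ) = n − rank(A − λI):
  rank(A − (-4)·I) = 2, so dim ker(A − (-4)·I) = n − 2 = 3

Summary:
  λ = -4: algebraic multiplicity = 5, geometric multiplicity = 3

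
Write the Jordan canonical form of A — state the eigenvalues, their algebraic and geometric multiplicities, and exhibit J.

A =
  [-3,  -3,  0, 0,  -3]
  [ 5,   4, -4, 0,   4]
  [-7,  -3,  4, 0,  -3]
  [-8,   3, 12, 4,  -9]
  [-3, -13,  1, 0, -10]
J_3(-3) ⊕ J_1(4) ⊕ J_1(4)

The characteristic polynomial is
  det(x·I − A) = x^5 + x^4 - 29*x^3 - 45*x^2 + 216*x + 432 = (x - 4)^2*(x + 3)^3

Eigenvalues and multiplicities (the geometric multiplicity of λ is n − rank(A − λI), which equals the number of Jordan blocks for λ):
  λ = -3: algebraic multiplicity = 3, geometric multiplicity = 1
  λ = 4: algebraic multiplicity = 2, geometric multiplicity = 2

Determining the block sizes for each eigenvalue:
  λ = -3: one block (gm = 1), so the single block has size am = 3 → block sizes [3]
  λ = 4: gm = am = 2, so every block has size 1 → block sizes [1, 1]

Assembling the blocks gives a Jordan form
J =
  [-3,  1,  0, 0, 0]
  [ 0, -3,  1, 0, 0]
  [ 0,  0, -3, 0, 0]
  [ 0,  0,  0, 4, 0]
  [ 0,  0,  0, 0, 4]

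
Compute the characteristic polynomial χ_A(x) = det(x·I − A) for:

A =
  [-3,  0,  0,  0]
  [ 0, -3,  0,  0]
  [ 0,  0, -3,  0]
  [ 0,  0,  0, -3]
x^4 + 12*x^3 + 54*x^2 + 108*x + 81

Expanding det(x·I − A) (e.g. by cofactor expansion or by noting that A is similar to its Jordan form J, which has the same characteristic polynomial as A) gives
  χ_A(x) = x^4 + 12*x^3 + 54*x^2 + 108*x + 81
which factors as (x + 3)^4. The eigenvalues (with algebraic multiplicities) are λ = -3 with multiplicity 4.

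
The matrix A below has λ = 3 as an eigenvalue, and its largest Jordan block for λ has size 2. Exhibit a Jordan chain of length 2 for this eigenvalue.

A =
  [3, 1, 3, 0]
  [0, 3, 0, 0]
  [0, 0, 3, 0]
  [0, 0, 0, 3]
A Jordan chain for λ = 3 of length 2:
v_1 = (1, 0, 0, 0)ᵀ
v_2 = (0, 1, 0, 0)ᵀ

Let N = A − (3)·I. We want v_2 with N^2 v_2 = 0 but N^1 v_2 ≠ 0; then v_{j-1} := N · v_j for j = 2, …, 2.

Pick v_2 = (0, 1, 0, 0)ᵀ.
Then v_1 = N · v_2 = (1, 0, 0, 0)ᵀ.

Sanity check: (A − (3)·I) v_1 = (0, 0, 0, 0)ᵀ = 0. ✓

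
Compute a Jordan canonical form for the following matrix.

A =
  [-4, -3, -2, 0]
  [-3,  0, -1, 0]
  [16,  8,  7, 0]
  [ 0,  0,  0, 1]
J_3(1) ⊕ J_1(1)

The characteristic polynomial is
  det(x·I − A) = x^4 - 4*x^3 + 6*x^2 - 4*x + 1 = (x - 1)^4

Eigenvalues and multiplicities (the geometric multiplicity of λ is n − rank(A − λI), which equals the number of Jordan blocks for λ):
  λ = 1: algebraic multiplicity = 4, geometric multiplicity = 2

Determining the block sizes for each eigenvalue:
  λ = 1: with am = 4 and gm = 2, the partition is not yet determined (e.g. several partitions of 4 into 2 parts exist). Let N = A − (1)·I. Computing rank(N^1) = 2, rank(N^2) = 1, rank(N^3) = 0; the number of blocks of size ≥ j is rank(N^{j−1}) − rank(N^j), giving [2, 1, 1]. So we have 1 block(s) of size 3, 1 block(s) of size 1 → block sizes [3, 1]

Assembling the blocks gives a Jordan form
J =
  [1, 1, 0, 0]
  [0, 1, 1, 0]
  [0, 0, 1, 0]
  [0, 0, 0, 1]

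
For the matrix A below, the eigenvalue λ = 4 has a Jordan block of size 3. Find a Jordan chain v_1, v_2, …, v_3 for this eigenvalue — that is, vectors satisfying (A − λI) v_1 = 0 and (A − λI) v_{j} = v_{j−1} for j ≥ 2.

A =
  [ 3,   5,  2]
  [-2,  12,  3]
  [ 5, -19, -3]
A Jordan chain for λ = 4 of length 3:
v_1 = (1, 1, -2)ᵀ
v_2 = (-1, -2, 5)ᵀ
v_3 = (1, 0, 0)ᵀ

Let N = A − (4)·I. We want v_3 with N^3 v_3 = 0 but N^2 v_3 ≠ 0; then v_{j-1} := N · v_j for j = 3, …, 2.

Pick v_3 = (1, 0, 0)ᵀ.
Then v_2 = N · v_3 = (-1, -2, 5)ᵀ.
Then v_1 = N · v_2 = (1, 1, -2)ᵀ.

Sanity check: (A − (4)·I) v_1 = (0, 0, 0)ᵀ = 0. ✓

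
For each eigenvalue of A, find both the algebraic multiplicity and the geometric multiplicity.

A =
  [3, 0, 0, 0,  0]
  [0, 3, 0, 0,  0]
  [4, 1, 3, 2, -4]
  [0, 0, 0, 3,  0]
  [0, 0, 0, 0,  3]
λ = 3: alg = 5, geom = 4

Step 1 — factor the characteristic polynomial to read off the algebraic multiplicities:
  χ_A(x) = (x - 3)^5

Step 2 — compute geometric multiplicities via the rank-nullity identity g(λ) = n − rank(A − λI):
  rank(A − (3)·I) = 1, so dim ker(A − (3)·I) = n − 1 = 4

Summary:
  λ = 3: algebraic multiplicity = 5, geometric multiplicity = 4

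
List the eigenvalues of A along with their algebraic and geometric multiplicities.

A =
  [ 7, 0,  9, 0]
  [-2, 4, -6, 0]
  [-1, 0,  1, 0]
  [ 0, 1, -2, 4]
λ = 4: alg = 4, geom = 2

Step 1 — factor the characteristic polynomial to read off the algebraic multiplicities:
  χ_A(x) = (x - 4)^4

Step 2 — compute geometric multiplicities via the rank-nullity identity g(λ) = n − rank(A − λI):
  rank(A − (4)·I) = 2, so dim ker(A − (4)·I) = n − 2 = 2

Summary:
  λ = 4: algebraic multiplicity = 4, geometric multiplicity = 2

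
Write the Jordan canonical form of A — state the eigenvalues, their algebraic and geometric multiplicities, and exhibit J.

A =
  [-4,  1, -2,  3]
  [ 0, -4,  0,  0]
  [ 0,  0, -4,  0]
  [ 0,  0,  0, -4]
J_2(-4) ⊕ J_1(-4) ⊕ J_1(-4)

The characteristic polynomial is
  det(x·I − A) = x^4 + 16*x^3 + 96*x^2 + 256*x + 256 = (x + 4)^4

Eigenvalues and multiplicities (the geometric multiplicity of λ is n − rank(A − λI), which equals the number of Jordan blocks for λ):
  λ = -4: algebraic multiplicity = 4, geometric multiplicity = 3

Determining the block sizes for each eigenvalue:
  λ = -4: 3 blocks summing to 4 forces exactly one block of size 2 and the rest size 1 → block sizes [2, 1, 1]

Assembling the blocks gives a Jordan form
J =
  [-4,  1,  0,  0]
  [ 0, -4,  0,  0]
  [ 0,  0, -4,  0]
  [ 0,  0,  0, -4]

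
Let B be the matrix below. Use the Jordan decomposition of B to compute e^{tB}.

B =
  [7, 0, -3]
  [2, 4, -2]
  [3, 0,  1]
e^{tB} =
  [3*t*exp(4*t) + exp(4*t), 0, -3*t*exp(4*t)]
  [2*t*exp(4*t), exp(4*t), -2*t*exp(4*t)]
  [3*t*exp(4*t), 0, -3*t*exp(4*t) + exp(4*t)]

Strategy: write B = P · J · P⁻¹ where J is a Jordan canonical form, so e^{tB} = P · e^{tJ} · P⁻¹, and e^{tJ} can be computed block-by-block.

B has Jordan form
J =
  [4, 1, 0]
  [0, 4, 0]
  [0, 0, 4]
(up to reordering of blocks).

Per-block formulas:
  For a 2×2 Jordan block J_2(4): exp(t · J_2(4)) = e^(4t)·(I + t·N), where N is the 2×2 nilpotent shift.
  For a 1×1 block at λ = 4: exp(t · [4]) = [e^(4t)].

After assembling e^{tJ} and conjugating by P, we get:

e^{tB} =
  [3*t*exp(4*t) + exp(4*t), 0, -3*t*exp(4*t)]
  [2*t*exp(4*t), exp(4*t), -2*t*exp(4*t)]
  [3*t*exp(4*t), 0, -3*t*exp(4*t) + exp(4*t)]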